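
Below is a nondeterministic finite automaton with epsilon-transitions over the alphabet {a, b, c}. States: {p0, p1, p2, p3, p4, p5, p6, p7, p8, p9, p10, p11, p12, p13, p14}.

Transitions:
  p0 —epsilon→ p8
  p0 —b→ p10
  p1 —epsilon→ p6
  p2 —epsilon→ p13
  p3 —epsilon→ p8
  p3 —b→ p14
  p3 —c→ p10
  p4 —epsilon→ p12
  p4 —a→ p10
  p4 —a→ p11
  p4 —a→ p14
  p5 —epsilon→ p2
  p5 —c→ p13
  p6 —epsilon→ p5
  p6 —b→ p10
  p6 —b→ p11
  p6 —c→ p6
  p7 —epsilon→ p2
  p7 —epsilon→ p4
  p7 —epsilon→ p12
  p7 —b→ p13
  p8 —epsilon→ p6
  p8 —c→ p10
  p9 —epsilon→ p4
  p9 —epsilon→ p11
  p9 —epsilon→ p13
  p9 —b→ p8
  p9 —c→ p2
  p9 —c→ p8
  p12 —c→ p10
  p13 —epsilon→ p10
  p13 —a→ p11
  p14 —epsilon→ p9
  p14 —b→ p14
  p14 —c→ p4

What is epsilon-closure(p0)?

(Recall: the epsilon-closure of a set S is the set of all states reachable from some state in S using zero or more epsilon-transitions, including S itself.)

Start with {p0}.
From p0 via epsilon: add p8.
From p8 via epsilon: add p6.
From p6 via epsilon: add p5.
From p5 via epsilon: add p2.
From p2 via epsilon: add p13.
From p13 via epsilon: add p10.
No new states can be added; the closed set is {p0, p2, p5, p6, p8, p10, p13}.

{p0, p2, p5, p6, p8, p10, p13}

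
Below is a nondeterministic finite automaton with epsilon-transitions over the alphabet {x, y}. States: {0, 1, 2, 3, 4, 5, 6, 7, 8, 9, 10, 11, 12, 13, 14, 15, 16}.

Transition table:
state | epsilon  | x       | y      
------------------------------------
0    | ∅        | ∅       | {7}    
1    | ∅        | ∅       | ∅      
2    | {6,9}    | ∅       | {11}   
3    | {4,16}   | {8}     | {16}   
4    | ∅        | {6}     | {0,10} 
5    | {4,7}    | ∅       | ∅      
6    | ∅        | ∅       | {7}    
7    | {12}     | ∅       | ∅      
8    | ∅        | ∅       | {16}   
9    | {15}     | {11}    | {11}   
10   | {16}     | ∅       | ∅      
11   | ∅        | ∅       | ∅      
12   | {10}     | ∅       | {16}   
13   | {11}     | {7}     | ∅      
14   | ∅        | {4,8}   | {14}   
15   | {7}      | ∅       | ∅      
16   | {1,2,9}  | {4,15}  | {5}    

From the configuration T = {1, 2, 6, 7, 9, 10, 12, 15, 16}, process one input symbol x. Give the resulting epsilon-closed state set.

{1, 2, 4, 6, 7, 9, 10, 11, 12, 15, 16}

9 on x → {11}.
16 on x → {4, 15}.
No x-transition from 1, 2, 6, 7, 10, 12, 15.
Union after reading x: {4, 11, 15}.
Now take the epsilon-closure:
From 15 via epsilon: add 7.
From 7 via epsilon: add 12.
From 12 via epsilon: add 10.
From 10 via epsilon: add 16.
From 16 via epsilon: add 1, 2, 9.
From 2 via epsilon: add 6.
No new states can be added; the closed set is {1, 2, 4, 6, 7, 9, 10, 11, 12, 15, 16}.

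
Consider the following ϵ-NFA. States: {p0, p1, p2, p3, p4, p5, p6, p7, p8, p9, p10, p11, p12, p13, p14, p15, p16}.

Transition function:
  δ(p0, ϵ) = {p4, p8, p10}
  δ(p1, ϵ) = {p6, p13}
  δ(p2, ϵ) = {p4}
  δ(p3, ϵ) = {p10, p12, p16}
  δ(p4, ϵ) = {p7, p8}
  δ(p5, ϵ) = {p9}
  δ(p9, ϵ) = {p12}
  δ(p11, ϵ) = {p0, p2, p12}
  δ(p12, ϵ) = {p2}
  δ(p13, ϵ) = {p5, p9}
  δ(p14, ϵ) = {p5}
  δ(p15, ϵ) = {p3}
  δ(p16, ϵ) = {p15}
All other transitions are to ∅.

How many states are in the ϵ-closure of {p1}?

Start with {p1}.
From p1 via ϵ: add p6, p13.
From p13 via ϵ: add p5, p9.
From p9 via ϵ: add p12.
From p12 via ϵ: add p2.
From p2 via ϵ: add p4.
From p4 via ϵ: add p7, p8.
ϵ-closure = {p1, p2, p4, p5, p6, p7, p8, p9, p12, p13}, which has 10 states.

10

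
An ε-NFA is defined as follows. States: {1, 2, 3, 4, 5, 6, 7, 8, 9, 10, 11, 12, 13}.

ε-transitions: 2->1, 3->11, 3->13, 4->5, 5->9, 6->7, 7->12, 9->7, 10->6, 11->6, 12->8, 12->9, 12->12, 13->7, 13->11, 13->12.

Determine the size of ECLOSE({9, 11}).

6

Start with {9, 11}.
From 9 via ε: add 7.
From 11 via ε: add 6.
From 7 via ε: add 12.
From 12 via ε: add 8.
ε-closure = {6, 7, 8, 9, 11, 12}, which has 6 states.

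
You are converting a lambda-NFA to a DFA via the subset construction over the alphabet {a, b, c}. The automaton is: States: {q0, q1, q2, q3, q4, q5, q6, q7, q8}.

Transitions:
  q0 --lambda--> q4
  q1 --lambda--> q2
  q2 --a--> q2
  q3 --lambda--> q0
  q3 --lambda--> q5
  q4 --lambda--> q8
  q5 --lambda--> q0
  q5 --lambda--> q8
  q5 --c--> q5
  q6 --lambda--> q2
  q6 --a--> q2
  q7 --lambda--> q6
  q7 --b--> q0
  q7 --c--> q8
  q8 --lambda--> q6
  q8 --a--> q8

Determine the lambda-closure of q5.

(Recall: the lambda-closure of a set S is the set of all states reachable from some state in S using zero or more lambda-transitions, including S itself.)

{q0, q2, q4, q5, q6, q8}

Start with {q5}.
From q5 via lambda: add q0, q8.
From q0 via lambda: add q4.
From q8 via lambda: add q6.
From q6 via lambda: add q2.
No new states can be added; the closed set is {q0, q2, q4, q5, q6, q8}.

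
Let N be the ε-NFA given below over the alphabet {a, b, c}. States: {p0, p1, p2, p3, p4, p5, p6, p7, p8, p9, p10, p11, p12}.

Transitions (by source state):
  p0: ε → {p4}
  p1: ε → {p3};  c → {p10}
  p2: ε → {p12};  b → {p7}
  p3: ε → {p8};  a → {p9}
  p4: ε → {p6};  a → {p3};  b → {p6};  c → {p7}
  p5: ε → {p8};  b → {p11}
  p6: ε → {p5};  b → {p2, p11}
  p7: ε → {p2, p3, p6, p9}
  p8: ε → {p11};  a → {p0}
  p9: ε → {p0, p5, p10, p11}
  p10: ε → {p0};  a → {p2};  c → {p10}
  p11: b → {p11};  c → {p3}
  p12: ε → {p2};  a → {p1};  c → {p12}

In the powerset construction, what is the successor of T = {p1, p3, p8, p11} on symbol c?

{p0, p3, p4, p5, p6, p8, p10, p11}

p1 on c → {p10}.
p11 on c → {p3}.
No c-transition from p3, p8.
Union after reading c: {p3, p10}.
Now take the ε-closure:
From p3 via ε: add p8.
From p10 via ε: add p0.
From p0 via ε: add p4.
From p8 via ε: add p11.
From p4 via ε: add p6.
From p6 via ε: add p5.
No new states can be added; the closed set is {p0, p3, p4, p5, p6, p8, p10, p11}.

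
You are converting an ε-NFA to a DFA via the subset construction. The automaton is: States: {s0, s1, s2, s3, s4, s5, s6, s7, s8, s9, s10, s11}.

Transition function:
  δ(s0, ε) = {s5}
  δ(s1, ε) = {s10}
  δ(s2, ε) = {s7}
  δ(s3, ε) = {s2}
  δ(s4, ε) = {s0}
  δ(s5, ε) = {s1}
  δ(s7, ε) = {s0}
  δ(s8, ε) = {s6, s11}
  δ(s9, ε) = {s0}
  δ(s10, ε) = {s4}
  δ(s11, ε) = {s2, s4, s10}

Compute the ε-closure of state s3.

{s0, s1, s2, s3, s4, s5, s7, s10}

Start with {s3}.
From s3 via ε: add s2.
From s2 via ε: add s7.
From s7 via ε: add s0.
From s0 via ε: add s5.
From s5 via ε: add s1.
From s1 via ε: add s10.
From s10 via ε: add s4.
No new states can be added; the closed set is {s0, s1, s2, s3, s4, s5, s7, s10}.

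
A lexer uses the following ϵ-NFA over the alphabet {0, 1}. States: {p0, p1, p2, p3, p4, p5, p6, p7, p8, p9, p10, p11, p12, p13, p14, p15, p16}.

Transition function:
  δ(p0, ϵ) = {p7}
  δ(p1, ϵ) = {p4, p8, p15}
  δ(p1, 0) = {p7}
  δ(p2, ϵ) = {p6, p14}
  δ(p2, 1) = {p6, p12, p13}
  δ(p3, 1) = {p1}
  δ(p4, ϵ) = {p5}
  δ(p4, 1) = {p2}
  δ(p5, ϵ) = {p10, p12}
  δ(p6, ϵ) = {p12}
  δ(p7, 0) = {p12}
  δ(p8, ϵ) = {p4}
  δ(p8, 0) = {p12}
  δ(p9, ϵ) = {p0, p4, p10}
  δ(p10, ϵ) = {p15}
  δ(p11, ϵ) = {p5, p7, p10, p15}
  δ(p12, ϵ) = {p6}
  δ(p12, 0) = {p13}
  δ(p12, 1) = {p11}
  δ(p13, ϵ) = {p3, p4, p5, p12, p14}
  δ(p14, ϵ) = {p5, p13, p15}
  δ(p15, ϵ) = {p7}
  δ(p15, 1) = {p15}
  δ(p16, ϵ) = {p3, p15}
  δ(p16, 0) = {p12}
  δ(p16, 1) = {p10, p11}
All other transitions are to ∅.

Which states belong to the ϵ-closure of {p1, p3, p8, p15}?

{p1, p3, p4, p5, p6, p7, p8, p10, p12, p15}

Start with {p1, p3, p8, p15}.
From p1 via ϵ: add p4.
From p15 via ϵ: add p7.
From p4 via ϵ: add p5.
From p5 via ϵ: add p10, p12.
From p12 via ϵ: add p6.
No new states can be added; the closed set is {p1, p3, p4, p5, p6, p7, p8, p10, p12, p15}.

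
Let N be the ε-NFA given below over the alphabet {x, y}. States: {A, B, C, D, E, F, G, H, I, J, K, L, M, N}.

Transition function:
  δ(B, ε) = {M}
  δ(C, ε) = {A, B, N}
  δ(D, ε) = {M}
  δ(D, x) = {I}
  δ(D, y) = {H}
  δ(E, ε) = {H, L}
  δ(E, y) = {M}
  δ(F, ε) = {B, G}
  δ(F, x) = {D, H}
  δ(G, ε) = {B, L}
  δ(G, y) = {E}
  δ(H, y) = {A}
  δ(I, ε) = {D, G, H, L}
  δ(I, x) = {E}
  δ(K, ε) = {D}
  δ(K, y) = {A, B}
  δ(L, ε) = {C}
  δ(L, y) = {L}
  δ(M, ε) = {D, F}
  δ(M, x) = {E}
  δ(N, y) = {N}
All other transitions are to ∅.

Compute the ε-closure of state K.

Start with {K}.
From K via ε: add D.
From D via ε: add M.
From M via ε: add F.
From F via ε: add B, G.
From G via ε: add L.
From L via ε: add C.
From C via ε: add A, N.
No new states can be added; the closed set is {A, B, C, D, F, G, K, L, M, N}.

{A, B, C, D, F, G, K, L, M, N}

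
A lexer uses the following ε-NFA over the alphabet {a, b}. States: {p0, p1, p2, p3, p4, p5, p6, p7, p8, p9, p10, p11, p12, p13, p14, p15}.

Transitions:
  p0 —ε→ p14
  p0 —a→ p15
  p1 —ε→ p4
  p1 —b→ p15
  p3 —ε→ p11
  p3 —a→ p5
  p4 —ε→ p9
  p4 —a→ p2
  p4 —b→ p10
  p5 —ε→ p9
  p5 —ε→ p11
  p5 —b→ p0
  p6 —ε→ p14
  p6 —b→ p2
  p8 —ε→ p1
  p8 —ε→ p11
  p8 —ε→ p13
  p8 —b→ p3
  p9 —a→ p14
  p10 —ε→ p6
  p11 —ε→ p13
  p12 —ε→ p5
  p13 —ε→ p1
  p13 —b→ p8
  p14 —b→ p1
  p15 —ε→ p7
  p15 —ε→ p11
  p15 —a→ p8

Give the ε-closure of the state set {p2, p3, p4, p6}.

{p1, p2, p3, p4, p6, p9, p11, p13, p14}

Start with {p2, p3, p4, p6}.
From p3 via ε: add p11.
From p4 via ε: add p9.
From p6 via ε: add p14.
From p11 via ε: add p13.
From p13 via ε: add p1.
No new states can be added; the closed set is {p1, p2, p3, p4, p6, p9, p11, p13, p14}.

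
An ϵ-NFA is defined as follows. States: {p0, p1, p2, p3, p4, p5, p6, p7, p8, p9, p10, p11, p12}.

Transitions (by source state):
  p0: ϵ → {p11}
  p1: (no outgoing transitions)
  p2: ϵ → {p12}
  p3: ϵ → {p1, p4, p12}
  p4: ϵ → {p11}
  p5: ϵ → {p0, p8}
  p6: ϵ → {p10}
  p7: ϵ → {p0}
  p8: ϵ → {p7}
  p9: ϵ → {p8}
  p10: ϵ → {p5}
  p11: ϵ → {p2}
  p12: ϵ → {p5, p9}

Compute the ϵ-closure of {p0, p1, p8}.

Start with {p0, p1, p8}.
From p0 via ϵ: add p11.
From p8 via ϵ: add p7.
From p11 via ϵ: add p2.
From p2 via ϵ: add p12.
From p12 via ϵ: add p5, p9.
No new states can be added; the closed set is {p0, p1, p2, p5, p7, p8, p9, p11, p12}.

{p0, p1, p2, p5, p7, p8, p9, p11, p12}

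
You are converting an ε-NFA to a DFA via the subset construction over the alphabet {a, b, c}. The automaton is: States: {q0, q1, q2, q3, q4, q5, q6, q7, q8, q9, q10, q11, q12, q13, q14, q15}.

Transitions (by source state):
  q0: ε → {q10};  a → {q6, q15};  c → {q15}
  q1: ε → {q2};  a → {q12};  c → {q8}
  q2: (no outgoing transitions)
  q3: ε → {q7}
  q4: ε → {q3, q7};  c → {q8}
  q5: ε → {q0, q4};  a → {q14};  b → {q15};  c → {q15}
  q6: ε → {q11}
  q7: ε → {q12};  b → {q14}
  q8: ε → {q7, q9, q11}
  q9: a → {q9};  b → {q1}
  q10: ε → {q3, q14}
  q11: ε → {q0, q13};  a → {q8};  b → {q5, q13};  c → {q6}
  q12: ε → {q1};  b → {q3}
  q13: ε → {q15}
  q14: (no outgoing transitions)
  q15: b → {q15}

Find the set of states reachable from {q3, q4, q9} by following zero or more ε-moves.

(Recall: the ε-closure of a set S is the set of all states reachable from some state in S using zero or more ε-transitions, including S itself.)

{q1, q2, q3, q4, q7, q9, q12}

Start with {q3, q4, q9}.
From q3 via ε: add q7.
From q7 via ε: add q12.
From q12 via ε: add q1.
From q1 via ε: add q2.
No new states can be added; the closed set is {q1, q2, q3, q4, q7, q9, q12}.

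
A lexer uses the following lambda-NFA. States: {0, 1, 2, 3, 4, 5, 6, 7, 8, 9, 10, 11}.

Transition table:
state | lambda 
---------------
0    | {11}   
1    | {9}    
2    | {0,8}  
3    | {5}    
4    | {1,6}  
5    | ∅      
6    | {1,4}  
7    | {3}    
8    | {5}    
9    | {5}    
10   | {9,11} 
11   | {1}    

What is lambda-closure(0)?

{0, 1, 5, 9, 11}

Start with {0}.
From 0 via lambda: add 11.
From 11 via lambda: add 1.
From 1 via lambda: add 9.
From 9 via lambda: add 5.
No new states can be added; the closed set is {0, 1, 5, 9, 11}.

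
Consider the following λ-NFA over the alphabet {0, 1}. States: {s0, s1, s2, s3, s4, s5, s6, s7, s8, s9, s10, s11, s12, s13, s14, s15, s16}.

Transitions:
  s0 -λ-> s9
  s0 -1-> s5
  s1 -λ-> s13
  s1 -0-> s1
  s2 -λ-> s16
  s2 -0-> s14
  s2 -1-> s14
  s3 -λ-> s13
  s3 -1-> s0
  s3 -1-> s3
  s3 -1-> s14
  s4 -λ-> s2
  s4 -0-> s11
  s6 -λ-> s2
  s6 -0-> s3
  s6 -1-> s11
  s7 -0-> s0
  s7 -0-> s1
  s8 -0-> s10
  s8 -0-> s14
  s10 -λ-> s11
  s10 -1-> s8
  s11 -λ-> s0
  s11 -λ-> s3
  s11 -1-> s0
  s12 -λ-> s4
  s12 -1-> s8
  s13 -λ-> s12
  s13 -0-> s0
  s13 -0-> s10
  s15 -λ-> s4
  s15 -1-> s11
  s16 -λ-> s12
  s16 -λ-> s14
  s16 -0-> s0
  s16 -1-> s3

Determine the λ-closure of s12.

{s2, s4, s12, s14, s16}

Start with {s12}.
From s12 via λ: add s4.
From s4 via λ: add s2.
From s2 via λ: add s16.
From s16 via λ: add s14.
No new states can be added; the closed set is {s2, s4, s12, s14, s16}.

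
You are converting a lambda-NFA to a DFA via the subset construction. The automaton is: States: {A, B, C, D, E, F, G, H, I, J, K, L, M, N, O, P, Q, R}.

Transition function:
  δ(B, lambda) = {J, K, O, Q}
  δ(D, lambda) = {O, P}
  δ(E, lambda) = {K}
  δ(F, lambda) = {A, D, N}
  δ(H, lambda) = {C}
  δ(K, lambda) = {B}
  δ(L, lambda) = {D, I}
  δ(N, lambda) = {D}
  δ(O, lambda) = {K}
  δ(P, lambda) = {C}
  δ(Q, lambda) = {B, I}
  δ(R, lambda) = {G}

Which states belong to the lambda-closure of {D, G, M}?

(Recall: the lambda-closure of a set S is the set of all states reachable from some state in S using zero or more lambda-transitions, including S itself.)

{B, C, D, G, I, J, K, M, O, P, Q}

Start with {D, G, M}.
From D via lambda: add O, P.
From O via lambda: add K.
From P via lambda: add C.
From K via lambda: add B.
From B via lambda: add J, Q.
From Q via lambda: add I.
No new states can be added; the closed set is {B, C, D, G, I, J, K, M, O, P, Q}.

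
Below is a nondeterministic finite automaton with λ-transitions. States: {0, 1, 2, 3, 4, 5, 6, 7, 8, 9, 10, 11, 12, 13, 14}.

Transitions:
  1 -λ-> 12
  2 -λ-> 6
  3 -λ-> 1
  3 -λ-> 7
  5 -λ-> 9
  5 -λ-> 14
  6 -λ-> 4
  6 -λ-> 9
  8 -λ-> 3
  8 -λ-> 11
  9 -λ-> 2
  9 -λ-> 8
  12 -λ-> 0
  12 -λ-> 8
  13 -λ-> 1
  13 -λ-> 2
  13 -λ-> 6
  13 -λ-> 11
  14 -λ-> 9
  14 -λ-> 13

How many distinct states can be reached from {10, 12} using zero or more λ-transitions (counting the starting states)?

8

Start with {10, 12}.
From 12 via λ: add 0, 8.
From 8 via λ: add 3, 11.
From 3 via λ: add 1, 7.
λ-closure = {0, 1, 3, 7, 8, 10, 11, 12}, which has 8 states.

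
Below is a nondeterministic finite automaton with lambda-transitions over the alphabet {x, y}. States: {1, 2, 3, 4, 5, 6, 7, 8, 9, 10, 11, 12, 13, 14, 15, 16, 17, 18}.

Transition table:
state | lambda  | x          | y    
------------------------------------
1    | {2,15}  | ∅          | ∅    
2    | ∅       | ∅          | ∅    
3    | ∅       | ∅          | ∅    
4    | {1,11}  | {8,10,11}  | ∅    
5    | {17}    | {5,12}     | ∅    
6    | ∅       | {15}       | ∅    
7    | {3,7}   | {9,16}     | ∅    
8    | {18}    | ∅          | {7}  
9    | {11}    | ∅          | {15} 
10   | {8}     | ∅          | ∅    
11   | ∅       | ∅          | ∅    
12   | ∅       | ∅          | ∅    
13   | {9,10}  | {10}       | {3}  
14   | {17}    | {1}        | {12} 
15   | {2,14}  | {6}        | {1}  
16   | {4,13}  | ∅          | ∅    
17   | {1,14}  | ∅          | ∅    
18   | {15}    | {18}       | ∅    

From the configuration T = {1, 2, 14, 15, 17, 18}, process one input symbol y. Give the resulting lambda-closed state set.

{1, 2, 12, 14, 15, 17}

14 on y → {12}.
15 on y → {1}.
No y-transition from 1, 2, 17, 18.
Union after reading y: {1, 12}.
Now take the lambda-closure:
From 1 via lambda: add 2, 15.
From 15 via lambda: add 14.
From 14 via lambda: add 17.
No new states can be added; the closed set is {1, 2, 12, 14, 15, 17}.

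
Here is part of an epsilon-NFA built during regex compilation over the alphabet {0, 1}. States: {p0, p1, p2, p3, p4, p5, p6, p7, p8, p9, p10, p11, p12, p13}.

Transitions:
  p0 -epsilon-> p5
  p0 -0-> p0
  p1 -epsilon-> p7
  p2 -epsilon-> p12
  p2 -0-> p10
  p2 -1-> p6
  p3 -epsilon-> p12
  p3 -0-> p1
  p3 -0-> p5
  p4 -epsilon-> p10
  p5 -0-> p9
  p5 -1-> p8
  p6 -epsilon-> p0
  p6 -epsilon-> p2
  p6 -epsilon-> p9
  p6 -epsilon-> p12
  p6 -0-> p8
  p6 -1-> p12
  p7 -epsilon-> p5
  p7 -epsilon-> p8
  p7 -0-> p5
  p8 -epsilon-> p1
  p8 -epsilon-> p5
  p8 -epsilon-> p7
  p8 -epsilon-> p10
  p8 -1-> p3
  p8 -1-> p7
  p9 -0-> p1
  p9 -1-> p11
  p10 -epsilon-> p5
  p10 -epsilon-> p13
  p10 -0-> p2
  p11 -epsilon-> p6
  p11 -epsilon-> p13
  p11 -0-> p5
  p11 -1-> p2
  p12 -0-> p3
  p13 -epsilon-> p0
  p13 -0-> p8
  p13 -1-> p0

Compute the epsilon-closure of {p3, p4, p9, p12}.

Start with {p3, p4, p9, p12}.
From p4 via epsilon: add p10.
From p10 via epsilon: add p5, p13.
From p13 via epsilon: add p0.
No new states can be added; the closed set is {p0, p3, p4, p5, p9, p10, p12, p13}.

{p0, p3, p4, p5, p9, p10, p12, p13}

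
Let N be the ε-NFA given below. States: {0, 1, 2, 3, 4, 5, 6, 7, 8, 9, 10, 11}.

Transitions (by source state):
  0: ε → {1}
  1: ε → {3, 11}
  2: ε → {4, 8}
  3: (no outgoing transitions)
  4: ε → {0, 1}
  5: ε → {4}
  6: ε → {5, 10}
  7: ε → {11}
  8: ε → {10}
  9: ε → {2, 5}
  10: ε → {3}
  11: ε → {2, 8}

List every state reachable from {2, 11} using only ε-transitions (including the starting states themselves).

Start with {2, 11}.
From 2 via ε: add 4, 8.
From 4 via ε: add 0, 1.
From 8 via ε: add 10.
From 1 via ε: add 3.
No new states can be added; the closed set is {0, 1, 2, 3, 4, 8, 10, 11}.

{0, 1, 2, 3, 4, 8, 10, 11}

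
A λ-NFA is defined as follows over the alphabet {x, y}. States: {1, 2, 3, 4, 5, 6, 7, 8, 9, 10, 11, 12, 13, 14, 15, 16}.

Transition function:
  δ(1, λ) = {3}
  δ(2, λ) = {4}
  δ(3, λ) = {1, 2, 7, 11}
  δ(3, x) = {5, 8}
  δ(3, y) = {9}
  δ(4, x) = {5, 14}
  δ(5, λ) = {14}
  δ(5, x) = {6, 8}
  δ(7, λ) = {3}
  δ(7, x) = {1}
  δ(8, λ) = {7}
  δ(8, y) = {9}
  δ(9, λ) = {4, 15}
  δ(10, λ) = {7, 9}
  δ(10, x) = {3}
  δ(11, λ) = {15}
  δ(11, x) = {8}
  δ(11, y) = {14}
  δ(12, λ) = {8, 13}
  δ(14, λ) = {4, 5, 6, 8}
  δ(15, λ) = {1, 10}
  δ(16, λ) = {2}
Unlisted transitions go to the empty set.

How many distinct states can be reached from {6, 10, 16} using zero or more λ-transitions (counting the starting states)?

Start with {6, 10, 16}.
From 10 via λ: add 7, 9.
From 16 via λ: add 2.
From 2 via λ: add 4.
From 7 via λ: add 3.
From 9 via λ: add 15.
From 3 via λ: add 1, 11.
λ-closure = {1, 2, 3, 4, 6, 7, 9, 10, 11, 15, 16}, which has 11 states.

11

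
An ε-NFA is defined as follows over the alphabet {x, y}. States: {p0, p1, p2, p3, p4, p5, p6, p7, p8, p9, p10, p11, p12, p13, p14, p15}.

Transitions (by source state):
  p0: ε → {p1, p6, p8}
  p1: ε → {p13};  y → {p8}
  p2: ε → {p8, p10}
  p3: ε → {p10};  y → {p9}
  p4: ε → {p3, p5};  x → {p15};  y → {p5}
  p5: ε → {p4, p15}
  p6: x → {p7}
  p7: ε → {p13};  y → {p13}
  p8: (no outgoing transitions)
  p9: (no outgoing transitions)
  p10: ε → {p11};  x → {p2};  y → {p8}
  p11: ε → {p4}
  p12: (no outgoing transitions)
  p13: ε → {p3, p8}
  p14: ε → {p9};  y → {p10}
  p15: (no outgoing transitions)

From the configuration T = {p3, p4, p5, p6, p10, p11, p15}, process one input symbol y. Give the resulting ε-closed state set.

{p3, p4, p5, p8, p9, p10, p11, p15}

p3 on y → {p9}.
p4 on y → {p5}.
p10 on y → {p8}.
No y-transition from p5, p6, p11, p15.
Union after reading y: {p5, p8, p9}.
Now take the ε-closure:
From p5 via ε: add p4, p15.
From p4 via ε: add p3.
From p3 via ε: add p10.
From p10 via ε: add p11.
No new states can be added; the closed set is {p3, p4, p5, p8, p9, p10, p11, p15}.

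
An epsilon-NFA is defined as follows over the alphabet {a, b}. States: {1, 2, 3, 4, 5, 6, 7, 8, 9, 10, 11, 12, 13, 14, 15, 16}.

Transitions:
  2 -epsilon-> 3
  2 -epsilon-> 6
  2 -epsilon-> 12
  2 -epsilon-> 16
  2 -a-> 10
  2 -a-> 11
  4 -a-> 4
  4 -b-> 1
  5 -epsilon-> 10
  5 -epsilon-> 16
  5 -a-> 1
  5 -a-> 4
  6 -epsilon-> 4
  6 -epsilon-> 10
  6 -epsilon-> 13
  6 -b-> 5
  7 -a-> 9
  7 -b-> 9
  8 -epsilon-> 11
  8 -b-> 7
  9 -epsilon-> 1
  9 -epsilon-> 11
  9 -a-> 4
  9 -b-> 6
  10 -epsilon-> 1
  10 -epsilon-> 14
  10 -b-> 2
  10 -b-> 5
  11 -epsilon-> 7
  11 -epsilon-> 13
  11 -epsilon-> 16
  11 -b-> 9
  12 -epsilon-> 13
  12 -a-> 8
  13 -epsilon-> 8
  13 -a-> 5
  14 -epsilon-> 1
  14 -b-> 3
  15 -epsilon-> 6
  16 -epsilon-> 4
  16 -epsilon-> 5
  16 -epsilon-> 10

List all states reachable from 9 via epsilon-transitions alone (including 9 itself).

{1, 4, 5, 7, 8, 9, 10, 11, 13, 14, 16}

Start with {9}.
From 9 via epsilon: add 1, 11.
From 11 via epsilon: add 7, 13, 16.
From 13 via epsilon: add 8.
From 16 via epsilon: add 4, 5, 10.
From 10 via epsilon: add 14.
No new states can be added; the closed set is {1, 4, 5, 7, 8, 9, 10, 11, 13, 14, 16}.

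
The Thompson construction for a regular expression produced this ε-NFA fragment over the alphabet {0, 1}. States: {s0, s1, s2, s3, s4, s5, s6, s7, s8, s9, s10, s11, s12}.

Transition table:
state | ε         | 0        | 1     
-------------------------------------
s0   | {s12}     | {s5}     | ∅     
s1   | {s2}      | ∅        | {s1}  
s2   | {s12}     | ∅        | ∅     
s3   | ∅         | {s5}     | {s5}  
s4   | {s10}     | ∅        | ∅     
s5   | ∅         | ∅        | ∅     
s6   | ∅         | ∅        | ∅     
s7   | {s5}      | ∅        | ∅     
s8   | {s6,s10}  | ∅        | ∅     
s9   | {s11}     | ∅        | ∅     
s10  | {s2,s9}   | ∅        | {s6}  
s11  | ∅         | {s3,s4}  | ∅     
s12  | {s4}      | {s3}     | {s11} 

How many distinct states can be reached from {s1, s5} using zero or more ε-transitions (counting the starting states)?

Start with {s1, s5}.
From s1 via ε: add s2.
From s2 via ε: add s12.
From s12 via ε: add s4.
From s4 via ε: add s10.
From s10 via ε: add s9.
From s9 via ε: add s11.
ε-closure = {s1, s2, s4, s5, s9, s10, s11, s12}, which has 8 states.

8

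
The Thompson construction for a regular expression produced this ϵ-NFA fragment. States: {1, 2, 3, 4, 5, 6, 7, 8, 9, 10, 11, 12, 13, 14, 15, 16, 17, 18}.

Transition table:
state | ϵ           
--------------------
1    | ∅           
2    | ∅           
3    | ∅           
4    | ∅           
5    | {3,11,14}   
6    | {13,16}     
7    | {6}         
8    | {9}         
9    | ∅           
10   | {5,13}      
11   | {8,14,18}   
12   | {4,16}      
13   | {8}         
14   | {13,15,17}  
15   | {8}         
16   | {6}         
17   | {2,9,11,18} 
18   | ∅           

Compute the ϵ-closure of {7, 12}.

Start with {7, 12}.
From 7 via ϵ: add 6.
From 12 via ϵ: add 4, 16.
From 6 via ϵ: add 13.
From 13 via ϵ: add 8.
From 8 via ϵ: add 9.
No new states can be added; the closed set is {4, 6, 7, 8, 9, 12, 13, 16}.

{4, 6, 7, 8, 9, 12, 13, 16}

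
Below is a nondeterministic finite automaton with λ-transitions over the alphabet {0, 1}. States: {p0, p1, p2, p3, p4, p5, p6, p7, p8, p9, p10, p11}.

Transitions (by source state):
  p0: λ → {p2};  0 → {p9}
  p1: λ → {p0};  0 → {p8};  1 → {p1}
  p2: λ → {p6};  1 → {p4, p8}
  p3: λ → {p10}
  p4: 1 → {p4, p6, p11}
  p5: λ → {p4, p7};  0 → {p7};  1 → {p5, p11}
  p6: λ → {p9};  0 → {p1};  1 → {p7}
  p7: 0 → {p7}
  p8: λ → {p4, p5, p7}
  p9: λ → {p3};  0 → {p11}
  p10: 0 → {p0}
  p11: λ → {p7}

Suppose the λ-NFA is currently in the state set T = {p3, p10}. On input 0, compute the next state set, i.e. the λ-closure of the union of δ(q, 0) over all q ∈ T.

{p0, p2, p3, p6, p9, p10}

p10 on 0 → {p0}.
No 0-transition from p3.
Union after reading 0: {p0}.
Now take the λ-closure:
From p0 via λ: add p2.
From p2 via λ: add p6.
From p6 via λ: add p9.
From p9 via λ: add p3.
From p3 via λ: add p10.
No new states can be added; the closed set is {p0, p2, p3, p6, p9, p10}.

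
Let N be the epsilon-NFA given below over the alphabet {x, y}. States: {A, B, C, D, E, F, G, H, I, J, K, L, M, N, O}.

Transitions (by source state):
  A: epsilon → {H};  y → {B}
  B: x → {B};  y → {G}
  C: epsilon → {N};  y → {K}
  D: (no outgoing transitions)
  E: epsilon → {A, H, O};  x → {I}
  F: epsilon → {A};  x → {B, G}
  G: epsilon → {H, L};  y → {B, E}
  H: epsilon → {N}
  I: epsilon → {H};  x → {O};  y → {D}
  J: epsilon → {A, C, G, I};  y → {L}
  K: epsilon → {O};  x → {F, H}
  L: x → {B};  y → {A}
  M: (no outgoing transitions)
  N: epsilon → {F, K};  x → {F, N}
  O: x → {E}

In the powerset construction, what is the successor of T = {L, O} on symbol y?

{A, F, H, K, N, O}

L on y → {A}.
No y-transition from O.
Union after reading y: {A}.
Now take the epsilon-closure:
From A via epsilon: add H.
From H via epsilon: add N.
From N via epsilon: add F, K.
From K via epsilon: add O.
No new states can be added; the closed set is {A, F, H, K, N, O}.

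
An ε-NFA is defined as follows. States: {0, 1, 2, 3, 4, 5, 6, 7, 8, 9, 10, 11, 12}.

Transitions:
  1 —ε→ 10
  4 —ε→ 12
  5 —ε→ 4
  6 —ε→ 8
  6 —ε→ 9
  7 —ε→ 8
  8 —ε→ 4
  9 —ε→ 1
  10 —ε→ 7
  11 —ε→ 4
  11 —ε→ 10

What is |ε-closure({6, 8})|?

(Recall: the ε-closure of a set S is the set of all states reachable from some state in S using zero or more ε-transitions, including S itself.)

Start with {6, 8}.
From 6 via ε: add 9.
From 8 via ε: add 4.
From 4 via ε: add 12.
From 9 via ε: add 1.
From 1 via ε: add 10.
From 10 via ε: add 7.
ε-closure = {1, 4, 6, 7, 8, 9, 10, 12}, which has 8 states.

8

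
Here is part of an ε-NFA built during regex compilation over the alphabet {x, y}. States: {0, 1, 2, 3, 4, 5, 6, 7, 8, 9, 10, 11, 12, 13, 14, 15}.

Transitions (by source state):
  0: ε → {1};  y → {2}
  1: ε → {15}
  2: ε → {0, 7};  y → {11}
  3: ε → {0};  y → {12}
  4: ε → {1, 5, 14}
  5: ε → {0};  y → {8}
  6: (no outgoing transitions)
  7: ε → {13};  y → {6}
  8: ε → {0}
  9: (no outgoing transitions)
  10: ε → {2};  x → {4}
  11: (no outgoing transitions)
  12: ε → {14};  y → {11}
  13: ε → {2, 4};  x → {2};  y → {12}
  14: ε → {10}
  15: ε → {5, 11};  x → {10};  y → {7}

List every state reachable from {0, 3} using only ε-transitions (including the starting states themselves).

Start with {0, 3}.
From 0 via ε: add 1.
From 1 via ε: add 15.
From 15 via ε: add 5, 11.
No new states can be added; the closed set is {0, 1, 3, 5, 11, 15}.

{0, 1, 3, 5, 11, 15}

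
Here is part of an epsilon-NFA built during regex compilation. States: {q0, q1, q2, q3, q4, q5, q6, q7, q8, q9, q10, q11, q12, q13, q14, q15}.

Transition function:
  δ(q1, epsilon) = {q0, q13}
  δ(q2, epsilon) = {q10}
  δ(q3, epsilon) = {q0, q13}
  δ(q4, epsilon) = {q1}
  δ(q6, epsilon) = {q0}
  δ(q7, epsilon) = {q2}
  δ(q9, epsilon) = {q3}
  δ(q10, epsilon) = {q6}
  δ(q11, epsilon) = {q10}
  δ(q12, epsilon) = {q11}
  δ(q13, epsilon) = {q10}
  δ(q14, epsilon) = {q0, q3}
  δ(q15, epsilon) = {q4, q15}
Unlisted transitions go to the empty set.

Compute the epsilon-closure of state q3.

Start with {q3}.
From q3 via epsilon: add q0, q13.
From q13 via epsilon: add q10.
From q10 via epsilon: add q6.
No new states can be added; the closed set is {q0, q3, q6, q10, q13}.

{q0, q3, q6, q10, q13}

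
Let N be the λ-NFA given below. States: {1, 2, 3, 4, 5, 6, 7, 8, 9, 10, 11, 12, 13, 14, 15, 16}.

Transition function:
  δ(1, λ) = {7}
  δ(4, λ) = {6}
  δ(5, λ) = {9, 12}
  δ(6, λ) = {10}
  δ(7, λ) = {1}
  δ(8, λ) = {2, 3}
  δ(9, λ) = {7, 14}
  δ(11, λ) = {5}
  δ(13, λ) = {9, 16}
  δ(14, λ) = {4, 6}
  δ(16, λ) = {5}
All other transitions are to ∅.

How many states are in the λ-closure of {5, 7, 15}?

10

Start with {5, 7, 15}.
From 5 via λ: add 9, 12.
From 7 via λ: add 1.
From 9 via λ: add 14.
From 14 via λ: add 4, 6.
From 6 via λ: add 10.
λ-closure = {1, 4, 5, 6, 7, 9, 10, 12, 14, 15}, which has 10 states.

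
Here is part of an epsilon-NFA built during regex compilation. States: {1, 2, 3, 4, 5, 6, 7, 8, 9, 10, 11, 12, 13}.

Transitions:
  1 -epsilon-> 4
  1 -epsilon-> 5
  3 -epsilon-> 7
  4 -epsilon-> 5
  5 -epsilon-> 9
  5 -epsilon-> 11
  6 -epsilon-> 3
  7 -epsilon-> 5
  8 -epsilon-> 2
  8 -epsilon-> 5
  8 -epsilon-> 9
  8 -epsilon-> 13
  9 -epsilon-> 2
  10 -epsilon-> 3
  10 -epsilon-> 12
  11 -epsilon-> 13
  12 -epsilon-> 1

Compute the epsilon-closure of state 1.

{1, 2, 4, 5, 9, 11, 13}

Start with {1}.
From 1 via epsilon: add 4, 5.
From 5 via epsilon: add 9, 11.
From 9 via epsilon: add 2.
From 11 via epsilon: add 13.
No new states can be added; the closed set is {1, 2, 4, 5, 9, 11, 13}.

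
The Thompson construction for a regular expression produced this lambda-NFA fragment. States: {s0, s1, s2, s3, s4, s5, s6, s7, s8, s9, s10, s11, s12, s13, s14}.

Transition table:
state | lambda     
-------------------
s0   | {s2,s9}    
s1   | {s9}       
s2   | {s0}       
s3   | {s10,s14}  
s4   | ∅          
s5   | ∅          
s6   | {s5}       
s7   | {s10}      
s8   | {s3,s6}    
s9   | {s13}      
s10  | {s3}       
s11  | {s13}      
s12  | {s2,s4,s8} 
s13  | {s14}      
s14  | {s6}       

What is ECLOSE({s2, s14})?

Start with {s2, s14}.
From s2 via lambda: add s0.
From s14 via lambda: add s6.
From s0 via lambda: add s9.
From s6 via lambda: add s5.
From s9 via lambda: add s13.
No new states can be added; the closed set is {s0, s2, s5, s6, s9, s13, s14}.

{s0, s2, s5, s6, s9, s13, s14}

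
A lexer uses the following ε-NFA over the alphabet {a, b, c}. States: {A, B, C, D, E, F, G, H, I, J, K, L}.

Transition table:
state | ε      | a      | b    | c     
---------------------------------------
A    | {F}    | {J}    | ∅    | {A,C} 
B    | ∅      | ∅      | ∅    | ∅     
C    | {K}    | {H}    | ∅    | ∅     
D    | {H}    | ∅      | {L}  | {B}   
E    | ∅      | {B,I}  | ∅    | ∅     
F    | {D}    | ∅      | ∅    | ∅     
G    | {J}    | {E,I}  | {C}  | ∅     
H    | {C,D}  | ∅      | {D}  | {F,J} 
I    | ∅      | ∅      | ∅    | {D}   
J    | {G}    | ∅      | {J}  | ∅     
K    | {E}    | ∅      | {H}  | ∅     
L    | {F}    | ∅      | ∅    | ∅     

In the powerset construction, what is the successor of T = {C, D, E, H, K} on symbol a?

C on a → {H}.
E on a → {B, I}.
No a-transition from D, H, K.
Union after reading a: {B, H, I}.
Now take the ε-closure:
From H via ε: add C, D.
From C via ε: add K.
From K via ε: add E.
No new states can be added; the closed set is {B, C, D, E, H, I, K}.

{B, C, D, E, H, I, K}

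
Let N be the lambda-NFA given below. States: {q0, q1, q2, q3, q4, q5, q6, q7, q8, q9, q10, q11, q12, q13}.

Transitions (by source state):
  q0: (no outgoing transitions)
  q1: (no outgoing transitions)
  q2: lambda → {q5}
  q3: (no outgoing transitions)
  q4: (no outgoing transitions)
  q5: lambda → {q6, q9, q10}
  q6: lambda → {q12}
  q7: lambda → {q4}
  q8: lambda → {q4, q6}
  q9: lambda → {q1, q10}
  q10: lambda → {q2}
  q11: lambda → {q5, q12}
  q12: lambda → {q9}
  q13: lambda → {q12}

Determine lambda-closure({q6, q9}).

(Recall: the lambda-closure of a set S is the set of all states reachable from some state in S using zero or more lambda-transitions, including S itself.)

{q1, q2, q5, q6, q9, q10, q12}

Start with {q6, q9}.
From q6 via lambda: add q12.
From q9 via lambda: add q1, q10.
From q10 via lambda: add q2.
From q2 via lambda: add q5.
No new states can be added; the closed set is {q1, q2, q5, q6, q9, q10, q12}.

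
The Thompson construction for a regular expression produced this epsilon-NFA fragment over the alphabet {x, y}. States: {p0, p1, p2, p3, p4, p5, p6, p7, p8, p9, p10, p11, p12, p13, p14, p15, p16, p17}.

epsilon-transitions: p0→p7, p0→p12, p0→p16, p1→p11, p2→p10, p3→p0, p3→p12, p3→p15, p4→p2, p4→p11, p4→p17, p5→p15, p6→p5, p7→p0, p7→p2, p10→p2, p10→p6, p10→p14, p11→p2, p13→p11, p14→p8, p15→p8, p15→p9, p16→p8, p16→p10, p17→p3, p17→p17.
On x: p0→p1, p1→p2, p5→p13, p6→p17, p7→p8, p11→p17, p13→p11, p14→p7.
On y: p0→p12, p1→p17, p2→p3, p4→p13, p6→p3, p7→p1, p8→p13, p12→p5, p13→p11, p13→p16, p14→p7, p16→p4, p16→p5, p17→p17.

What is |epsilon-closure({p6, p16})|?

9

Start with {p6, p16}.
From p6 via epsilon: add p5.
From p16 via epsilon: add p8, p10.
From p5 via epsilon: add p15.
From p10 via epsilon: add p2, p14.
From p15 via epsilon: add p9.
epsilon-closure = {p2, p5, p6, p8, p9, p10, p14, p15, p16}, which has 9 states.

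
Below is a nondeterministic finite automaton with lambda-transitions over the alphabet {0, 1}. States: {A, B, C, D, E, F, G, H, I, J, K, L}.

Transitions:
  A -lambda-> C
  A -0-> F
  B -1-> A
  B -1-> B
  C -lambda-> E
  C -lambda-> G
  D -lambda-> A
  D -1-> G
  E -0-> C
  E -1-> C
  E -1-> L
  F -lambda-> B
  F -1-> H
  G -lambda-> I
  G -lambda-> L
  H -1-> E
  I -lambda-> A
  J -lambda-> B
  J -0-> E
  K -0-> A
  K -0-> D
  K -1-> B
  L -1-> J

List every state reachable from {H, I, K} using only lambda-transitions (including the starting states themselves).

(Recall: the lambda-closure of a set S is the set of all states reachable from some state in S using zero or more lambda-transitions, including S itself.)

{A, C, E, G, H, I, K, L}

Start with {H, I, K}.
From I via lambda: add A.
From A via lambda: add C.
From C via lambda: add E, G.
From G via lambda: add L.
No new states can be added; the closed set is {A, C, E, G, H, I, K, L}.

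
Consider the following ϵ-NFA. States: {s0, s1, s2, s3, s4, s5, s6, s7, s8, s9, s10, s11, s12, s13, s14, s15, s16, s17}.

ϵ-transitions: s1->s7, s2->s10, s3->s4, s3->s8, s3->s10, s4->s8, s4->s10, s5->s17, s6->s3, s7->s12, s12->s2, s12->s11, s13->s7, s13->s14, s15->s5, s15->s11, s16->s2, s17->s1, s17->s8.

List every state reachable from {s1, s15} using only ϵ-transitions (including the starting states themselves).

{s1, s2, s5, s7, s8, s10, s11, s12, s15, s17}

Start with {s1, s15}.
From s1 via ϵ: add s7.
From s15 via ϵ: add s5, s11.
From s5 via ϵ: add s17.
From s7 via ϵ: add s12.
From s12 via ϵ: add s2.
From s17 via ϵ: add s8.
From s2 via ϵ: add s10.
No new states can be added; the closed set is {s1, s2, s5, s7, s8, s10, s11, s12, s15, s17}.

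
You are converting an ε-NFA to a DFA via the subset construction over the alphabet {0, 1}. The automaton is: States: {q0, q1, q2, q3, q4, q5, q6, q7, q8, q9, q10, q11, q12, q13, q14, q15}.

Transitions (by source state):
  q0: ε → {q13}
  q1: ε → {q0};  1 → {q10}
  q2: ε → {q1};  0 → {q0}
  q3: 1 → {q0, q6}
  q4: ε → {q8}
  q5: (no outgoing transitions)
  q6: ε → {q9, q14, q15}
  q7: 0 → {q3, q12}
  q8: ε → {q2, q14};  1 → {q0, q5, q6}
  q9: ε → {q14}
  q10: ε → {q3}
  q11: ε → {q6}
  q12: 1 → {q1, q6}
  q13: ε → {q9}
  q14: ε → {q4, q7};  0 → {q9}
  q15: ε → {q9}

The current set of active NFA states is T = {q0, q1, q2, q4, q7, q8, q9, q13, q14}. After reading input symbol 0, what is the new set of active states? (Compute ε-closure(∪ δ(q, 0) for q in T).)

q2 on 0 → {q0}.
q7 on 0 → {q3, q12}.
q14 on 0 → {q9}.
No 0-transition from q0, q1, q4, q8, q9, q13.
Union after reading 0: {q0, q3, q9, q12}.
Now take the ε-closure:
From q0 via ε: add q13.
From q9 via ε: add q14.
From q14 via ε: add q4, q7.
From q4 via ε: add q8.
From q8 via ε: add q2.
From q2 via ε: add q1.
No new states can be added; the closed set is {q0, q1, q2, q3, q4, q7, q8, q9, q12, q13, q14}.

{q0, q1, q2, q3, q4, q7, q8, q9, q12, q13, q14}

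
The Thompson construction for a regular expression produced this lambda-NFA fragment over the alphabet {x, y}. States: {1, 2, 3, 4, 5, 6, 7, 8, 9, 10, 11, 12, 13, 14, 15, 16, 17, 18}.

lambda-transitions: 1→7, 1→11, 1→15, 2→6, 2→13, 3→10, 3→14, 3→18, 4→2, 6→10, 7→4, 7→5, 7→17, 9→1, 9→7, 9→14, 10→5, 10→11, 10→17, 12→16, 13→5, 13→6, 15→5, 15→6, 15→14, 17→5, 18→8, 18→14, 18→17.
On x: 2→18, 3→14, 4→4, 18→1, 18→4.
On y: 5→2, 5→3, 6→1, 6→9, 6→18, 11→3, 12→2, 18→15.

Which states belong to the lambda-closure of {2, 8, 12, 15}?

Start with {2, 8, 12, 15}.
From 2 via lambda: add 6, 13.
From 12 via lambda: add 16.
From 15 via lambda: add 5, 14.
From 6 via lambda: add 10.
From 10 via lambda: add 11, 17.
No new states can be added; the closed set is {2, 5, 6, 8, 10, 11, 12, 13, 14, 15, 16, 17}.

{2, 5, 6, 8, 10, 11, 12, 13, 14, 15, 16, 17}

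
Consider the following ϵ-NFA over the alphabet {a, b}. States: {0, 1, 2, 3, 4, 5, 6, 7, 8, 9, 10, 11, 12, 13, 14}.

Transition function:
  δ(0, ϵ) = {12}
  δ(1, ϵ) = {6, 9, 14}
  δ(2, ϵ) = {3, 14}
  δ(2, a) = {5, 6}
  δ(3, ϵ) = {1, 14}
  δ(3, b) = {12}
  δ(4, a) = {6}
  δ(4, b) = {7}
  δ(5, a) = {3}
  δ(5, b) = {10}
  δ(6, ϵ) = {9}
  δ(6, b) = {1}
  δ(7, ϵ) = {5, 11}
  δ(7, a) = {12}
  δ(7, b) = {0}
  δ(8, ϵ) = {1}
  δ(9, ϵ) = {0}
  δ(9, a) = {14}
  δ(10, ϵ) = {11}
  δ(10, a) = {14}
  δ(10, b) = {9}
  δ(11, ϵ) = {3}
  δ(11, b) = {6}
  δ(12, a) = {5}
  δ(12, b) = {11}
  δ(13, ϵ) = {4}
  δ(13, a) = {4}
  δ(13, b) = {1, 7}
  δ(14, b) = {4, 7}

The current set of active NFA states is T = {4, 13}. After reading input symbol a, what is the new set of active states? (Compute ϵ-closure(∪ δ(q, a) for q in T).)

4 on a → {6}.
13 on a → {4}.
Union after reading a: {4, 6}.
Now take the ϵ-closure:
From 6 via ϵ: add 9.
From 9 via ϵ: add 0.
From 0 via ϵ: add 12.
No new states can be added; the closed set is {0, 4, 6, 9, 12}.

{0, 4, 6, 9, 12}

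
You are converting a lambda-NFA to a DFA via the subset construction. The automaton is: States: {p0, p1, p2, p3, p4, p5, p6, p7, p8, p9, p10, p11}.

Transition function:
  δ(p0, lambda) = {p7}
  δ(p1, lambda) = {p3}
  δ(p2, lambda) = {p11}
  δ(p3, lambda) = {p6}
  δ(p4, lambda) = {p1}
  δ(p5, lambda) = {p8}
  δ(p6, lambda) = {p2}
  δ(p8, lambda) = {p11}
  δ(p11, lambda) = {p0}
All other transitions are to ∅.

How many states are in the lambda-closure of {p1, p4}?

Start with {p1, p4}.
From p1 via lambda: add p3.
From p3 via lambda: add p6.
From p6 via lambda: add p2.
From p2 via lambda: add p11.
From p11 via lambda: add p0.
From p0 via lambda: add p7.
lambda-closure = {p0, p1, p2, p3, p4, p6, p7, p11}, which has 8 states.

8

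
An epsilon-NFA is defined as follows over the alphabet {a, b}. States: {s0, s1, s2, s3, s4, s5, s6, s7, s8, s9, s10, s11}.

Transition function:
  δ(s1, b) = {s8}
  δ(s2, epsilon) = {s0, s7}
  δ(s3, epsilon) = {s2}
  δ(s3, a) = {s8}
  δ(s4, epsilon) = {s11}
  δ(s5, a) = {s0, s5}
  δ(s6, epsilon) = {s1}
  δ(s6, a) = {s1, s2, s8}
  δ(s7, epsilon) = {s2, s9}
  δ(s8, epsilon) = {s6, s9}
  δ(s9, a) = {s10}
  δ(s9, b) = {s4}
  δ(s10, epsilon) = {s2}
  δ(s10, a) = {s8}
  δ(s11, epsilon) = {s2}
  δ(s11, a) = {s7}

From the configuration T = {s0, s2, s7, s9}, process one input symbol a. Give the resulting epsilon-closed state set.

{s0, s2, s7, s9, s10}

s9 on a → {s10}.
No a-transition from s0, s2, s7.
Union after reading a: {s10}.
Now take the epsilon-closure:
From s10 via epsilon: add s2.
From s2 via epsilon: add s0, s7.
From s7 via epsilon: add s9.
No new states can be added; the closed set is {s0, s2, s7, s9, s10}.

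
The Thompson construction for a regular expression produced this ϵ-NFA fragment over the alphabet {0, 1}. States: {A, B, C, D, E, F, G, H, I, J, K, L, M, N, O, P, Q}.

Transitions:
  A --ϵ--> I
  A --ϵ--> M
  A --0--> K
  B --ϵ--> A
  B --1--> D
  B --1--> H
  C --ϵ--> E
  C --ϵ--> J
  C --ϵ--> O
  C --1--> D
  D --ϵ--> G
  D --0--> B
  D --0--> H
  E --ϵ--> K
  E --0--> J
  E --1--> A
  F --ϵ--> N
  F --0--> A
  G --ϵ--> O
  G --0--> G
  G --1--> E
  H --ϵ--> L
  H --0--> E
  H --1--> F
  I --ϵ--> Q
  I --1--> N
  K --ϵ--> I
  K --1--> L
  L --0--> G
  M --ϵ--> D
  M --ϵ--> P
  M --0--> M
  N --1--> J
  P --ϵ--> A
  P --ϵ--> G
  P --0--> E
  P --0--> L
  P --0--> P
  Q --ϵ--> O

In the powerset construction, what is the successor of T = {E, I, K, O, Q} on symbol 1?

E on 1 → {A}.
I on 1 → {N}.
K on 1 → {L}.
No 1-transition from O, Q.
Union after reading 1: {A, L, N}.
Now take the ϵ-closure:
From A via ϵ: add I, M.
From I via ϵ: add Q.
From M via ϵ: add D, P.
From D via ϵ: add G.
From Q via ϵ: add O.
No new states can be added; the closed set is {A, D, G, I, L, M, N, O, P, Q}.

{A, D, G, I, L, M, N, O, P, Q}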